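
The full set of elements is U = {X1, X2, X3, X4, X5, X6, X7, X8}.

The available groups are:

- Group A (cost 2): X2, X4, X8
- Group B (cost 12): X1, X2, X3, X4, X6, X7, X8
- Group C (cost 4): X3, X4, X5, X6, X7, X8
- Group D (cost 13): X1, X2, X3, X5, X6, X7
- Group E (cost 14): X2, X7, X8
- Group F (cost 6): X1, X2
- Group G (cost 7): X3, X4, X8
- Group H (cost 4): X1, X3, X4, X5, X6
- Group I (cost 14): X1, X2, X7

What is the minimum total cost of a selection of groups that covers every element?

C, F together cover every element (C ∪ F = {X1, X2, X3, X4, X5, X6, X7, X8}); total cost 4 + 6 = 10.
No covering selection has total cost below 10.

10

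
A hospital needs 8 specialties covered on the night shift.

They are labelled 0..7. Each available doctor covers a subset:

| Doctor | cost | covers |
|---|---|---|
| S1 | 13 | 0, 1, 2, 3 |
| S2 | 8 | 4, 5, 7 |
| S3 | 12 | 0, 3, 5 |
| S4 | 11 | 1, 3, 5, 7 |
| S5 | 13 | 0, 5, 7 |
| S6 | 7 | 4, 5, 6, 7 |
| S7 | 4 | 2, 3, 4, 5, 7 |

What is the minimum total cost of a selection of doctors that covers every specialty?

20

S1, S6 together cover every specialty (S1 ∪ S6 = {0, 1, 2, 3, 4, 5, 6, 7}); total cost 13 + 7 = 20.
The greedy pick S7, S1, S6 costs 24; no covering selection beats 20.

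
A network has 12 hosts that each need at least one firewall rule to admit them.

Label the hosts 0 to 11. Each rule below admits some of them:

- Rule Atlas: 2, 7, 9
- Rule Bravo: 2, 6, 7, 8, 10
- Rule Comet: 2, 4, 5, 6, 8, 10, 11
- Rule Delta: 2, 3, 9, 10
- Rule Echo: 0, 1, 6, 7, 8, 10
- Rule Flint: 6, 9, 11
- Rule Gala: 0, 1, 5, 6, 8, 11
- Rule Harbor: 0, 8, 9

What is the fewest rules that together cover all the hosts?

Comet and Delta and Echo together: Comet ∪ Delta ∪ Echo = {0, 1, 2, 3, 4, 5, 6, 7, 8, 9, 10, 11} — every host is covered.
Only Delta contains 3, so Delta is forced; the remaining 8 hosts need at least 2 more rules (each remaining rule adds at most 6) — so at least 3 rules are needed, and 3 is optimal.

3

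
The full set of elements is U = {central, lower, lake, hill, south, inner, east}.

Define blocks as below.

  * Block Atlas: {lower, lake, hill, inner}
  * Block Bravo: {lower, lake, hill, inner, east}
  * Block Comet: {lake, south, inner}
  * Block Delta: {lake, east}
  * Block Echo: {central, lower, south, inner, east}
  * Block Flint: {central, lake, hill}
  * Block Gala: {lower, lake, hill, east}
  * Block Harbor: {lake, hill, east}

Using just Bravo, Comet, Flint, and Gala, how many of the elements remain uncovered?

0

Union of Bravo, Comet, Flint, Gala = {central, lower, lake, hill, south, inner, east} — that's every element, so 0 are uncovered.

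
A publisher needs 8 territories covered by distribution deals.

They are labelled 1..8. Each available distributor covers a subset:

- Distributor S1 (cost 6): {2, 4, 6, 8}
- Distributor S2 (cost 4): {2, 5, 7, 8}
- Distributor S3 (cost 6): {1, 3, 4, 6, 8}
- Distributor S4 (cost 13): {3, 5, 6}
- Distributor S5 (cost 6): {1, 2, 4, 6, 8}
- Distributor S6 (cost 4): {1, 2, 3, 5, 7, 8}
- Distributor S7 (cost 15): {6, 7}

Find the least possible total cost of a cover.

10

S5, S6 together cover every territory (S5 ∪ S6 = {1, 2, 3, 4, 5, 6, 7, 8}); total cost 6 + 4 = 10.
No covering selection has total cost below 10.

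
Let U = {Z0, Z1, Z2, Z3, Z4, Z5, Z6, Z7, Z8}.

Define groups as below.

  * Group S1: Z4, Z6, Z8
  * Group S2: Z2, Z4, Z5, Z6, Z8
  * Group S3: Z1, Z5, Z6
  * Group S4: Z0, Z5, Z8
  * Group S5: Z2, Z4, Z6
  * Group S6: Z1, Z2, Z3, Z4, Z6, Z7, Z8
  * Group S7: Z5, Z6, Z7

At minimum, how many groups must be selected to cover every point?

S4 and S6 cover everything between them: the union {Z0, Z1, Z2, Z3, Z4, Z5, Z6, Z7, Z8} is all of U.
No single group has all 9 points (the largest, S6, has 7), so 2 is optimal.

2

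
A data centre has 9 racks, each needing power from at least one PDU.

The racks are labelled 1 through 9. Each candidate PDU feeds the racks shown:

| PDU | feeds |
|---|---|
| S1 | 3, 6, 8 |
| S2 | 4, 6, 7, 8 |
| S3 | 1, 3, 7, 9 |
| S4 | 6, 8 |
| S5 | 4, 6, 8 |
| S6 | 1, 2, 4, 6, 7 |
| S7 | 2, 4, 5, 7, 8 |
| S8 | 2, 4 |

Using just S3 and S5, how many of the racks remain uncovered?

Union of S3, S5 = {1, 3, 4, 6, 7, 8, 9}.
Not covered: 2, 5 — 2 racks.

2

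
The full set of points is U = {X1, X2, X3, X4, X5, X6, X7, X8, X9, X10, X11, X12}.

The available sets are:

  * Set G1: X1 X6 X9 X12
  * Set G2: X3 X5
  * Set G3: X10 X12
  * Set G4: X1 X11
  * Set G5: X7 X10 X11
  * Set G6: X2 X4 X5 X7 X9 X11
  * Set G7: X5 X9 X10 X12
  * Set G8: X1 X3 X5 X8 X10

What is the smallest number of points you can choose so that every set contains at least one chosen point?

3

Take H = {X3, X11, X12}. Each listed set contains at least one of these, so H is a hitting set of size 3.
The sets G2, G3, G4 are pairwise disjoint, so any hitting set needs a separate point for each — at least 3. Hence 3 is optimal.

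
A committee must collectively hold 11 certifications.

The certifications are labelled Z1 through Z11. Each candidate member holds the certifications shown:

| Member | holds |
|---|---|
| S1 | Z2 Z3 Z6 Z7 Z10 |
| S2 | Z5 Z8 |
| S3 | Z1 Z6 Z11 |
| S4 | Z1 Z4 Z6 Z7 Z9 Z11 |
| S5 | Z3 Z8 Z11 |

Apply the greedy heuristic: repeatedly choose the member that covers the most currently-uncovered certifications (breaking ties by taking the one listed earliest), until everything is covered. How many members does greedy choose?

Greedy: pick S4 (covers 6 new) → pick S1 (covers 3 new) → pick S2 (covers 2 new). Total picks: 3.

3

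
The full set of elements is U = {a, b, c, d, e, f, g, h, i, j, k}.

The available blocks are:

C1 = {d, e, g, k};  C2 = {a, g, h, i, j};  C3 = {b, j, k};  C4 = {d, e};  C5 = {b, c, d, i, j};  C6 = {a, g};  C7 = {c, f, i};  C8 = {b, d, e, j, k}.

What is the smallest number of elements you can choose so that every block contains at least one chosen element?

Take T = {b, c, e, g}. Each listed block contains at least one of these, so T is a hitting set of size 4.
The blocks C3, C4, C6, C7 are pairwise disjoint, so any hitting set needs a separate element for each — at least 4. Hence 4 is optimal.

4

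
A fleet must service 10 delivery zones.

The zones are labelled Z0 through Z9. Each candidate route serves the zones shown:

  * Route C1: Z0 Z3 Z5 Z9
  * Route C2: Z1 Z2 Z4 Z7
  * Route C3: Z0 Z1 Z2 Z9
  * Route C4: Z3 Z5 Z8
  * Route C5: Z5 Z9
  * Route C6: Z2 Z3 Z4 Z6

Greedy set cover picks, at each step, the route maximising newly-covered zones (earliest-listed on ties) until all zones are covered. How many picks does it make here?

Greedy: pick C1 (covers 4 new) → pick C2 (covers 4 new) → pick C4 (covers 1 new) → pick C6 (covers 1 new). Total picks: 4.

4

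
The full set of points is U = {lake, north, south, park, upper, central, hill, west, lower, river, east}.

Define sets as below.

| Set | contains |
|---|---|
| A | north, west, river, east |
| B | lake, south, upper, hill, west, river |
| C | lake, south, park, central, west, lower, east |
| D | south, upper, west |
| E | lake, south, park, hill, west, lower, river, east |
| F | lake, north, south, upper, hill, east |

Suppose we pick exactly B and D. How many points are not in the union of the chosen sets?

5

Union of B, D = {lake, south, upper, hill, west, river}.
Not covered: north, park, central, lower, east — 5 points.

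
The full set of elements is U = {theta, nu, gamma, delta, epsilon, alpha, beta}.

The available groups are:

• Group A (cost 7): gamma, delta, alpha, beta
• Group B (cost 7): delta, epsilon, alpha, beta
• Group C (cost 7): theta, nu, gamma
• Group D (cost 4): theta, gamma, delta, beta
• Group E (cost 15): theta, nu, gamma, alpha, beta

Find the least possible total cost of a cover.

B, C together cover every element (B ∪ C = {theta, nu, gamma, delta, epsilon, alpha, beta}); total cost 7 + 7 = 14.
The greedy pick D, B, C costs 18; no covering selection beats 14.

14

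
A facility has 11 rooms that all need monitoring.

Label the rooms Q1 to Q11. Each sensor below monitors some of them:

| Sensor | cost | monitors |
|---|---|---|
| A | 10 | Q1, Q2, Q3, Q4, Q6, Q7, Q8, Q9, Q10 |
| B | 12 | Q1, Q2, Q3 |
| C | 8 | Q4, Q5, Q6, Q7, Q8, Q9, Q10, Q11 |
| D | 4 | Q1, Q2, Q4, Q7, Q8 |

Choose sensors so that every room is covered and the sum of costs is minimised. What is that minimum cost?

18

A, C together cover every room (A ∪ C = {Q1, Q2, Q3, Q4, Q5, Q6, Q7, Q8, Q9, Q10, Q11}); total cost 10 + 8 = 18.
The greedy pick D, C, A costs 22; no covering selection beats 18.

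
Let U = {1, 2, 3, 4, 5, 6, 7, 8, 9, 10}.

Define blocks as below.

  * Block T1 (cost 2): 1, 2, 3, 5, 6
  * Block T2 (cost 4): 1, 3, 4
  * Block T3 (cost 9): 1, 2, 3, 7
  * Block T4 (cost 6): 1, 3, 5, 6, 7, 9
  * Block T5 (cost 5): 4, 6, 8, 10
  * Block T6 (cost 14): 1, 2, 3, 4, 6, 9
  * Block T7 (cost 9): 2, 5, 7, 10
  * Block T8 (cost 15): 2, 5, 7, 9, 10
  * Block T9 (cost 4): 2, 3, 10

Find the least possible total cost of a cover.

T1, T4, T5 together cover every element (T1 ∪ T4 ∪ T5 = {1, 2, 3, 4, 5, 6, 7, 8, 9, 10}); total cost 2 + 6 + 5 = 13.
No covering selection has total cost below 13.

13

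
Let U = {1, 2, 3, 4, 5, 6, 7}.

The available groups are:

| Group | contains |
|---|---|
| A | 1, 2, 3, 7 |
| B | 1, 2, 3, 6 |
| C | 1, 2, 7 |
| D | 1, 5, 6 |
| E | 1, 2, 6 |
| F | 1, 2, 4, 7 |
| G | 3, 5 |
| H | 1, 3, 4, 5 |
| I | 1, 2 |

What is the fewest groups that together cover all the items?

3

A and D and H together: A ∪ D ∪ H = {1, 2, 3, 4, 5, 6, 7} — every item is covered.
No 2 of the 9 groups cover everything (all 36 combinations miss at least one item), so 3 is optimal.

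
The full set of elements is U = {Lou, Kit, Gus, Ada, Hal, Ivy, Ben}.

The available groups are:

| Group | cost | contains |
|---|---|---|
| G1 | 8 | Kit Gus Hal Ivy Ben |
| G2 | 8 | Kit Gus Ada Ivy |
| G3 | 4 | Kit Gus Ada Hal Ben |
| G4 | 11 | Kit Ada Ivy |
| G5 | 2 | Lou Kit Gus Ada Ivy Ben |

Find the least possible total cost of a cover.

6

G3, G5 together cover every element (G3 ∪ G5 = {Lou, Kit, Gus, Ada, Hal, Ivy, Ben}); total cost 4 + 2 = 6.
No covering selection has total cost below 6.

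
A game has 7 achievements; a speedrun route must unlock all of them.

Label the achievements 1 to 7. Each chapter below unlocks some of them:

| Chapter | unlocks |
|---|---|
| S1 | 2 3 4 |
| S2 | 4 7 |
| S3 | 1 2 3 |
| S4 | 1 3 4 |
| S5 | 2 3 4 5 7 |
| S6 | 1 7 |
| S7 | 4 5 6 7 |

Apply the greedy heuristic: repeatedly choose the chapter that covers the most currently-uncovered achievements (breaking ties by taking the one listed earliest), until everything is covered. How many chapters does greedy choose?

Greedy: pick S5 (covers 5 new) → pick S3 (covers 1 new) → pick S7 (covers 1 new). Total picks: 3.
(The true minimum cover uses only 2 chapters, so greedy is not optimal here.)

3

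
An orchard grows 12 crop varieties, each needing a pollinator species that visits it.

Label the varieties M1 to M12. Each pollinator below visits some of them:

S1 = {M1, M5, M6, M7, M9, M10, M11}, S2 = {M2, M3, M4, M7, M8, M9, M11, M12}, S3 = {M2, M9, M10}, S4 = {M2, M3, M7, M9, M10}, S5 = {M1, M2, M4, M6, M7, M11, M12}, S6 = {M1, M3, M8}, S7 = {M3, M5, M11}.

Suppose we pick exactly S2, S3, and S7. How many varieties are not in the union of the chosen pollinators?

2

Union of S2, S3, S7 = {M2, M3, M4, M5, M7, M8, M9, M10, M11, M12}.
Not covered: M1, M6 — 2 varieties.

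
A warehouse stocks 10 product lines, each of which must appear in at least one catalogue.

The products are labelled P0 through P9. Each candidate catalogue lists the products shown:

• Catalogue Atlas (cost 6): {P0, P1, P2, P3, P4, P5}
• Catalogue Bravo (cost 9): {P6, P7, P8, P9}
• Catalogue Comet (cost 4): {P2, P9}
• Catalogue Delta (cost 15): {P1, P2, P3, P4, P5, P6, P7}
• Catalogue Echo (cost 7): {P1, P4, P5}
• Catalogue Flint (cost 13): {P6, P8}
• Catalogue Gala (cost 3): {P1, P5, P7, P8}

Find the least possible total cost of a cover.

15

Atlas, Bravo together cover every product (Atlas ∪ Bravo = {P0, P1, P2, P3, P4, P5, P6, P7, P8, P9}); total cost 6 + 9 = 15.
The greedy pick Gala, Atlas, Comet, Bravo costs 22; no covering selection beats 15.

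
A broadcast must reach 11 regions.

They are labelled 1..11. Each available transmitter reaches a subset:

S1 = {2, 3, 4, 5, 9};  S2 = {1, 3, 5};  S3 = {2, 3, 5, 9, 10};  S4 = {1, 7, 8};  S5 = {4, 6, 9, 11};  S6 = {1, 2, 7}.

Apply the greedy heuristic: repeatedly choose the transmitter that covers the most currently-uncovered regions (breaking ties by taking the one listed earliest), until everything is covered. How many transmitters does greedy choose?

Greedy: pick S1 (covers 5 new) → pick S4 (covers 3 new) → pick S5 (covers 2 new) → pick S3 (covers 1 new). Total picks: 4.
(The true minimum cover uses only 3 transmitters, so greedy is not optimal here.)

4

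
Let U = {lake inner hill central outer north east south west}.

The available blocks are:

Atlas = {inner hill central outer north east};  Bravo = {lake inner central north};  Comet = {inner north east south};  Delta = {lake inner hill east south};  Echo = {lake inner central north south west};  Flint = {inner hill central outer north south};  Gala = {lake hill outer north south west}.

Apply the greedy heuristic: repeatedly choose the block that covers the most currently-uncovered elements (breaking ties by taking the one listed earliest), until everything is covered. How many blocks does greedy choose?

Greedy: pick Atlas (covers 6 new) → pick Echo (covers 3 new). Total picks: 2.

2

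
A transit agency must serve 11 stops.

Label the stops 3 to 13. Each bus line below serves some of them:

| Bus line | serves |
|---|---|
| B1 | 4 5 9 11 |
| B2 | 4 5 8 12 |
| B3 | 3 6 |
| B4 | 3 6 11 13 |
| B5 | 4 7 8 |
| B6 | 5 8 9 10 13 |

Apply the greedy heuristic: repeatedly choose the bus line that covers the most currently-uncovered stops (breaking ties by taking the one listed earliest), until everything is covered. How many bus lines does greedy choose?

4

Greedy: pick B6 (covers 5 new) → pick B4 (covers 3 new) → pick B2 (covers 2 new) → pick B5 (covers 1 new). Total picks: 4.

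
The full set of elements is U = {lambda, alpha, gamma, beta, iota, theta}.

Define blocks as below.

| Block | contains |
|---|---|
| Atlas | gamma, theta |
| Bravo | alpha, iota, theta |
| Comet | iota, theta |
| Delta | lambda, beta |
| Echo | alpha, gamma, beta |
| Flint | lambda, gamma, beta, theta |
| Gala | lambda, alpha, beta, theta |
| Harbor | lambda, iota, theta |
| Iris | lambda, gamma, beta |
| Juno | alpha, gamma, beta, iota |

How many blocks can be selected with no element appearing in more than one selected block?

2

Comet, Iris are pairwise disjoint (Comet={iota,theta}; Iris={lambda,gamma,beta}).
Every remaining block overlaps one of these, and no 3 of the listed blocks are pairwise disjoint, so 2 is the maximum.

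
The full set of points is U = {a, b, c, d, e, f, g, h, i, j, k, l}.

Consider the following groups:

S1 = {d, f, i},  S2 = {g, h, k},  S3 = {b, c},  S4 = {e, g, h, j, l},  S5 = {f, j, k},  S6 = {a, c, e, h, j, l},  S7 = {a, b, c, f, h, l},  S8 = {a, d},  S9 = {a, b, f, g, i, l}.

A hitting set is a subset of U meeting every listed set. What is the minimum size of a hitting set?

4

T = {c, d, k, l} meets every group (each contains at least one member of T), and |T| = 4.
No choice of 3 points meets every group, so 4 is the minimum.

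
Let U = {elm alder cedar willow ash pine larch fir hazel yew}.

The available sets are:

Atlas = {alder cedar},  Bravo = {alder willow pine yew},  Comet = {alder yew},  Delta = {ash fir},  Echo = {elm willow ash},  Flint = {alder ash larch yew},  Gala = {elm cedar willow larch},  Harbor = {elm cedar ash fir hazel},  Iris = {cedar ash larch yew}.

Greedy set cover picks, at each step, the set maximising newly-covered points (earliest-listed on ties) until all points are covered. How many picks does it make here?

Greedy: pick Harbor (covers 5 new) → pick Bravo (covers 4 new) → pick Flint (covers 1 new). Total picks: 3.

3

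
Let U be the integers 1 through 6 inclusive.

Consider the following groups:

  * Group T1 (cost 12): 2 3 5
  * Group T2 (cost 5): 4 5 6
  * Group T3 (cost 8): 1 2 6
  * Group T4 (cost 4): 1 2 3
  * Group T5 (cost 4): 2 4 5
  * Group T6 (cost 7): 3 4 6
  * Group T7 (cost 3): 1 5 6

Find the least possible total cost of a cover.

9

T2, T4 together cover every item (T2 ∪ T4 = {1, 2, 3, 4, 5, 6}); total cost 5 + 4 = 9.
The greedy pick T7, T4, T5 costs 11; no covering selection beats 9.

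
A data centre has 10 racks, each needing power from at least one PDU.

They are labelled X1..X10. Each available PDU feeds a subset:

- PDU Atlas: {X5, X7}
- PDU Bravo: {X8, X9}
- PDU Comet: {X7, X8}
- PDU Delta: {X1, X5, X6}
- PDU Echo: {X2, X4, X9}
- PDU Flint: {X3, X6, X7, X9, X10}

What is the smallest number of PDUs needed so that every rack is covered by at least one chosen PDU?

Take {Bravo, Delta, Echo, Flint}. Their union is {X1, X2, X3, X4, X5, X6, X7, X8, X9, X10}, which is all 10 racks.
Only Flint contains X3, so Flint is forced; the remaining 5 racks need at least 3 more PDUs (each remaining PDU adds at most 2) — so at least 4 PDUs are needed, and 4 is optimal.

4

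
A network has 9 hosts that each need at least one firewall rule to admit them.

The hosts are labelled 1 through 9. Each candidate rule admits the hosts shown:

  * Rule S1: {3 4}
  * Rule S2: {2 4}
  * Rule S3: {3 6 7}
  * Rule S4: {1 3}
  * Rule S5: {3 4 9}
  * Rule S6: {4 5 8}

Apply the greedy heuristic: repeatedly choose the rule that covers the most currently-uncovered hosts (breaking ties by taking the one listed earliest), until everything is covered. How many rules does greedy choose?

5

Greedy: pick S3 (covers 3 new) → pick S6 (covers 3 new) → pick S2 (covers 1 new) → pick S4 (covers 1 new) → pick S5 (covers 1 new). Total picks: 5.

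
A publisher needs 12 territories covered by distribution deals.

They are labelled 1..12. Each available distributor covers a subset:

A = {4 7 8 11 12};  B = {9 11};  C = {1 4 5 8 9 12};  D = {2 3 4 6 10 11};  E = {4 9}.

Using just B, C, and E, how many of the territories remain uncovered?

5

Union of B, C, E = {1, 4, 5, 8, 9, 11, 12}.
Not covered: 2, 3, 6, 7, 10 — 5 territories.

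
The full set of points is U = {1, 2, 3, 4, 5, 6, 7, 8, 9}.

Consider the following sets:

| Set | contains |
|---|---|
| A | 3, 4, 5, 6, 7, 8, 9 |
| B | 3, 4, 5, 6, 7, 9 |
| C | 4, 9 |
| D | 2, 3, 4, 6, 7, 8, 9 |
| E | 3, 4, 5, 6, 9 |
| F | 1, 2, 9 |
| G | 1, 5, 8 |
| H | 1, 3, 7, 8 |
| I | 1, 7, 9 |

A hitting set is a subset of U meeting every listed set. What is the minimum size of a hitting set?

2

The 2 points {1, 9} hit every set.
The sets C, G are pairwise disjoint, so any hitting set needs a separate point for each — at least 2. Hence 2 is optimal.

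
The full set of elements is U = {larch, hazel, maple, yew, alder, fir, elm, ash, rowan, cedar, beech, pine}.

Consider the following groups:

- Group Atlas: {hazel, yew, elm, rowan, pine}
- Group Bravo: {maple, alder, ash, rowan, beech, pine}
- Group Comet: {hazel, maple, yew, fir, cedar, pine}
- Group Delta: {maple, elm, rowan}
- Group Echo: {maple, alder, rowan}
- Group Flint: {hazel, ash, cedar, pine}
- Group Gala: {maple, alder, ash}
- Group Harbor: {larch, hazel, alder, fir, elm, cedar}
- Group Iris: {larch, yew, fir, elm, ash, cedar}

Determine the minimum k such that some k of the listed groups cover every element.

Atlas and Bravo and Iris together: Atlas ∪ Bravo ∪ Iris = {larch, hazel, maple, yew, alder, fir, elm, ash, rowan, cedar, beech, pine} — every element is covered.
Only Bravo contains beech, so Bravo is forced; the remaining 6 elements need at least 2 more groups (each remaining group adds at most 5) — so at least 3 groups are needed, and 3 is optimal.

3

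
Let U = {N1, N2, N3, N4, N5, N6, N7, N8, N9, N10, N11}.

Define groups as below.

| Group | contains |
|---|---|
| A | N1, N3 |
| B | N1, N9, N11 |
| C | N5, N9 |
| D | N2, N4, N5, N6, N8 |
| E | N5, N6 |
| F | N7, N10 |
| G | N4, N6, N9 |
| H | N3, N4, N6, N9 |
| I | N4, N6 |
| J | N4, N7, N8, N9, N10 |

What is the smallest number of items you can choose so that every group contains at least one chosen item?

4

T = {N1, N4, N5, N10} meets every group (each contains at least one member of T), and |T| = 4.
The groups A, C, F, I are pairwise disjoint, so any hitting set needs a separate item for each — at least 4. Hence 4 is optimal.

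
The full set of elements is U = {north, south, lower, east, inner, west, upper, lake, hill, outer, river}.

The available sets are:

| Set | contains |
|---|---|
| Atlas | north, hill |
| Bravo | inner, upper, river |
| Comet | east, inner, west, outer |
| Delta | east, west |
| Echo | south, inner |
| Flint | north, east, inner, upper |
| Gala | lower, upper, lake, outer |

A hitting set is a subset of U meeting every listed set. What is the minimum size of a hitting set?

H = {north, lower, inner, west} meets every set (each contains at least one member of H), and |H| = 4.
The sets Atlas, Delta, Echo, Gala are pairwise disjoint, so any hitting set needs a separate element for each — at least 4. Hence 4 is optimal.

4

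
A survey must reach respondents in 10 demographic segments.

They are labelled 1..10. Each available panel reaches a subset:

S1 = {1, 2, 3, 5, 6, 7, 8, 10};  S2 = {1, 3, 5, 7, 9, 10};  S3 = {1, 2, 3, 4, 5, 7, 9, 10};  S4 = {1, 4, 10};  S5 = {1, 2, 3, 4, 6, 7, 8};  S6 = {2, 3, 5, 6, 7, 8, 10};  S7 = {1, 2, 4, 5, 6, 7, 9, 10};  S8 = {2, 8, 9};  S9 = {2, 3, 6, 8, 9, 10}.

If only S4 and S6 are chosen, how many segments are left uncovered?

Union of S4, S6 = {1, 2, 3, 4, 5, 6, 7, 8, 10}.
Not covered: 9 — 1 segment.

1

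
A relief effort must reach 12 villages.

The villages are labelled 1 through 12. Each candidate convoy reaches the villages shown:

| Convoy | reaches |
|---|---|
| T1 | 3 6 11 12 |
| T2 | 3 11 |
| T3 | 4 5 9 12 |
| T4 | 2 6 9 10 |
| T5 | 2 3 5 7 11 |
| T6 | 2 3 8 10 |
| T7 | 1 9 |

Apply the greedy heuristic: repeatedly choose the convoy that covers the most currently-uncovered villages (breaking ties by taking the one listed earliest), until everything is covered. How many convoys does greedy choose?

Greedy: pick T5 (covers 5 new) → pick T3 (covers 3 new) → pick T4 (covers 2 new) → pick T6 (covers 1 new) → pick T7 (covers 1 new). Total picks: 5.

5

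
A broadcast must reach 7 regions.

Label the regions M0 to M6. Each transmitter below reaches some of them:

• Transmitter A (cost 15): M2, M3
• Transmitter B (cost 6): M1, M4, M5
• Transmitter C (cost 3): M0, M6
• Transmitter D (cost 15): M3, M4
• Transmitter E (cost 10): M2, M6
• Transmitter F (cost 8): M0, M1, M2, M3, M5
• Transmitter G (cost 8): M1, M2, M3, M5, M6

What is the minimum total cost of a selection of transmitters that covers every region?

17

B, C, F together cover every region (B ∪ C ∪ F = {M0, M1, M2, M3, M4, M5, M6}); total cost 6 + 3 + 8 = 17.
No covering selection has total cost below 17.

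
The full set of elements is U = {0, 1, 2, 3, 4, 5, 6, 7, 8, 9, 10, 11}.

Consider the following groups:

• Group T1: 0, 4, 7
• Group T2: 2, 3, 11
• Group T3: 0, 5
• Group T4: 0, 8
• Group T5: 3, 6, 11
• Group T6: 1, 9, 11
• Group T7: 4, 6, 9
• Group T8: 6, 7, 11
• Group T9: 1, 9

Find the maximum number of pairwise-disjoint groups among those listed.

T3, T8, T9 are pairwise disjoint (T3={0,5}; T8={6,7,11}; T9={1,9}).
Every remaining group overlaps one of these, and no 4 of the listed groups are pairwise disjoint, so 3 is the maximum.

3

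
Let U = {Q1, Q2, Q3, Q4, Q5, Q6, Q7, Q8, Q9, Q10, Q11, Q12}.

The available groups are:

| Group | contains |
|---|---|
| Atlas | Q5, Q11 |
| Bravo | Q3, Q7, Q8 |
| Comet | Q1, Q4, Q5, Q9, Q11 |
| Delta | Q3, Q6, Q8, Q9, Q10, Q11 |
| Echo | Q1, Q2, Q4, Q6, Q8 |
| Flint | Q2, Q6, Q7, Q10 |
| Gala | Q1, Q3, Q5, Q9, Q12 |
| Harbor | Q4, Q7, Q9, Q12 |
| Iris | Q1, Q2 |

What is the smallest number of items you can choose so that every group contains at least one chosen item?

Take H = {Q1, Q7, Q11}. Each listed group contains at least one of these, so H is a hitting set of size 3.
The groups Atlas, Bravo, Iris are pairwise disjoint, so any hitting set needs a separate item for each — at least 3. Hence 3 is optimal.

3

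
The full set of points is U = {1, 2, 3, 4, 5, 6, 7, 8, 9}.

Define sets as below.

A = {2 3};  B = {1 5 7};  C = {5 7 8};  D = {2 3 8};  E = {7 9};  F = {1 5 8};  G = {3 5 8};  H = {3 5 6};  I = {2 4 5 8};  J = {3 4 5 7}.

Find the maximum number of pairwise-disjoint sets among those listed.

3

A, E, F are pairwise disjoint (A={2,3}; E={7,9}; F={1,5,8}).
Every remaining set overlaps one of these, and no 4 of the listed sets are pairwise disjoint, so 3 is the maximum.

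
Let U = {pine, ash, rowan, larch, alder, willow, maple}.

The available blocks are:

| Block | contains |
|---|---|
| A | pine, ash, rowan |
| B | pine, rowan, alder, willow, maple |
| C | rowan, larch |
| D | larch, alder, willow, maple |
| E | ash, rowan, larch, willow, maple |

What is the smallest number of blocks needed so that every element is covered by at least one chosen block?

2

A and D cover everything between them: the union {pine, ash, rowan, larch, alder, willow, maple} is all of U.
No single block has all 7 elements (the largest, B, has 5), so 2 is optimal.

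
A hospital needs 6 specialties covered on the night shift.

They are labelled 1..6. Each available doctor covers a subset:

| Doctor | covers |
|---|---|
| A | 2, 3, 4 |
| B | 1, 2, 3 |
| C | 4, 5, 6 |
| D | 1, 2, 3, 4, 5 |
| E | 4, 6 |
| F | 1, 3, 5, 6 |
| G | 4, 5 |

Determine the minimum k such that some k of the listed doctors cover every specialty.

C and D together: C ∪ D = {1, 2, 3, 4, 5, 6} — every specialty is covered.
No single doctor has all 6 specialties (the largest, D, has 5), so 2 is optimal.

2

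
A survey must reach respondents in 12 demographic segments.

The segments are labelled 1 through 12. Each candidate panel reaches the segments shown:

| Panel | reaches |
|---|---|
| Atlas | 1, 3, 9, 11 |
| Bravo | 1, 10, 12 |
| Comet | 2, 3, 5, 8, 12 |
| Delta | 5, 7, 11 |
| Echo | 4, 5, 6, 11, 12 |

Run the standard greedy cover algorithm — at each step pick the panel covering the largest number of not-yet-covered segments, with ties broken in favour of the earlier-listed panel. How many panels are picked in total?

Greedy: pick Comet (covers 5 new) → pick Atlas (covers 3 new) → pick Echo (covers 2 new) → pick Bravo (covers 1 new) → pick Delta (covers 1 new). Total picks: 5.

5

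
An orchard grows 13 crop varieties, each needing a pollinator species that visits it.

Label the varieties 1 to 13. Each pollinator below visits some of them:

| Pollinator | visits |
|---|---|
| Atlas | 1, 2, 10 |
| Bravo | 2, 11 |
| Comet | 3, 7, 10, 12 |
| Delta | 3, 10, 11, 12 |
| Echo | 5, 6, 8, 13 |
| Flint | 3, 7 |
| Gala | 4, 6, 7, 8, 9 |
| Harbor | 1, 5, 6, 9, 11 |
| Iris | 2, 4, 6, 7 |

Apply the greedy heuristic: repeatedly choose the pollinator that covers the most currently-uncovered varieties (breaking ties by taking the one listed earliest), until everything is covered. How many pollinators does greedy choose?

4

Greedy: pick Gala (covers 5 new) → pick Delta (covers 4 new) → pick Atlas (covers 2 new) → pick Echo (covers 2 new). Total picks: 4.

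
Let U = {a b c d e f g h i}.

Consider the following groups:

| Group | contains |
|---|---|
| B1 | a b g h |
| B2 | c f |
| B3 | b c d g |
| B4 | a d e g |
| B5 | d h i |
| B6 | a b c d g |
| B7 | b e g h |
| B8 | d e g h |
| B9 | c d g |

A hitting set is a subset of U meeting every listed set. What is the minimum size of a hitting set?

Take T = {c, e, h}. Each listed group contains at least one of these, so T is a hitting set of size 3.
No choice of 2 elements meets every group, so 3 is the minimum.

3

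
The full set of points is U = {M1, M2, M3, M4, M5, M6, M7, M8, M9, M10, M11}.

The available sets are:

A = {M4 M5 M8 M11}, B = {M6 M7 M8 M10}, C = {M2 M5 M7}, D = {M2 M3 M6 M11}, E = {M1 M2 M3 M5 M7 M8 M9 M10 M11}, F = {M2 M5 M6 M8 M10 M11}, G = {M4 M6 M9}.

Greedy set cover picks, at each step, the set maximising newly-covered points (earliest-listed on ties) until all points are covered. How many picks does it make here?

2

Greedy: pick E (covers 9 new) → pick G (covers 2 new). Total picks: 2.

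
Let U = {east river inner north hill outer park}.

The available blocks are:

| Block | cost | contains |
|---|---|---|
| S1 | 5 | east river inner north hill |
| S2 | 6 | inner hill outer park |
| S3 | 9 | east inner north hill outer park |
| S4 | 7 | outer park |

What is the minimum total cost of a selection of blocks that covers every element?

S1, S2 together cover every element (S1 ∪ S2 = {east, river, inner, north, hill, outer, park}); total cost 5 + 6 = 11.
No covering selection has total cost below 11.

11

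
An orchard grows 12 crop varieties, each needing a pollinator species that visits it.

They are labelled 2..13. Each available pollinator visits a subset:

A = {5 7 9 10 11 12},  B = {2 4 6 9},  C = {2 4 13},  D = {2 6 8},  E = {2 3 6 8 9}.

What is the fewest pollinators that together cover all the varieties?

3

Take {A, C, E}. Their union is {2, 3, 4, 5, 6, 7, 8, 9, 10, 11, 12, 13}, which is all 12 varieties.
Only E contains 3, so E is forced; the remaining 7 varieties need at least 2 more pollinators (each remaining pollinator adds at most 5) — so at least 3 pollinators are needed, and 3 is optimal.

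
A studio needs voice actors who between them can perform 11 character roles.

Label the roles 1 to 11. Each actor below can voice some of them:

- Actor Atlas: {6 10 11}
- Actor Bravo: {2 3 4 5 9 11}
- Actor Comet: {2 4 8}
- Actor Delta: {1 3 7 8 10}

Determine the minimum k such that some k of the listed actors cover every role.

3

Atlas and Bravo and Delta together: Atlas ∪ Bravo ∪ Delta = {1, 2, 3, 4, 5, 6, 7, 8, 9, 10, 11} — every role is covered.
Only Delta contains 1, so Delta is forced; the remaining 6 roles need at least 2 more actors (each remaining actor adds at most 5) — so at least 3 actors are needed, and 3 is optimal.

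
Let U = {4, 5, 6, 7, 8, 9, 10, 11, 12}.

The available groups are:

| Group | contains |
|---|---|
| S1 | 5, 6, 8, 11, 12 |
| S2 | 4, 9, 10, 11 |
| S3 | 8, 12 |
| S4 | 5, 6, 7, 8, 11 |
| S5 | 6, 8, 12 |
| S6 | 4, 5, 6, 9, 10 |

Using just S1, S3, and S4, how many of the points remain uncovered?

Union of S1, S3, S4 = {5, 6, 7, 8, 11, 12}.
Not covered: 4, 9, 10 — 3 points.

3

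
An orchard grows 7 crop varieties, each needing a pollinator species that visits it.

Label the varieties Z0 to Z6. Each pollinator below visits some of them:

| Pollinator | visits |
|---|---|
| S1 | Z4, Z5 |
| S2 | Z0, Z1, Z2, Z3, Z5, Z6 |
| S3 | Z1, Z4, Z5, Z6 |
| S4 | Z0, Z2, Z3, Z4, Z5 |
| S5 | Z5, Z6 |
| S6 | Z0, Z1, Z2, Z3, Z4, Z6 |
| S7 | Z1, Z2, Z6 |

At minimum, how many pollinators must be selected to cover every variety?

2

S3 and S4 together: S3 ∪ S4 = {Z0, Z1, Z2, Z3, Z4, Z5, Z6} — every variety is covered.
No single pollinator has all 7 varieties (the largest, S2, has 6), so 2 is optimal.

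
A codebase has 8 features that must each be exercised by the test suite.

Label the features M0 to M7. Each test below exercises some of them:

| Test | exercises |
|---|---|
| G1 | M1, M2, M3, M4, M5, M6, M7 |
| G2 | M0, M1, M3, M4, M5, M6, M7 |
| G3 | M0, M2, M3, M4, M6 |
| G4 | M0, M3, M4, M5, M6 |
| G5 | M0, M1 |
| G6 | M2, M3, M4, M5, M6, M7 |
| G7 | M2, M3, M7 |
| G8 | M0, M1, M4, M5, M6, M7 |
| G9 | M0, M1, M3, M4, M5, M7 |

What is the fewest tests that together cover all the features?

2

G3 and G8 together: G3 ∪ G8 = {M0, M1, M2, M3, M4, M5, M6, M7} — every feature is covered.
No single test has all 8 features (the largest, G1, has 7), so 2 is optimal.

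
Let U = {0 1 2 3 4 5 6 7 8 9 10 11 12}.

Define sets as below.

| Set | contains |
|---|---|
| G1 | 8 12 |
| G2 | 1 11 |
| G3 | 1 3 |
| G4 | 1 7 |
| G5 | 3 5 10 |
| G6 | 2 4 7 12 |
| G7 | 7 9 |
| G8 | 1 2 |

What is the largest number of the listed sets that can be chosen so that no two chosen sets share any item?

4

G1, G5, G7, G8 are pairwise disjoint (G1={8,12}; G5={3,5,10}; G7={7,9}; G8={1,2}).
Every remaining set overlaps one of these, and no 5 of the listed sets are pairwise disjoint, so 4 is the maximum.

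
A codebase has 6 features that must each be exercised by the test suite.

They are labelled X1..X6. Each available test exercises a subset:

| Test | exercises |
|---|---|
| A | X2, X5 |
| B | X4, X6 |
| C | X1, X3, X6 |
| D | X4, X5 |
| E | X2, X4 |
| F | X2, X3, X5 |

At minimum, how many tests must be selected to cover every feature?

Take {A, C, D}. Their union is {X1, X2, X3, X4, X5, X6}, which is all 6 features.
Only C contains X1, so C is forced; the remaining 3 features need at least 2 more tests (each remaining test adds at most 2) — so at least 3 tests are needed, and 3 is optimal.

3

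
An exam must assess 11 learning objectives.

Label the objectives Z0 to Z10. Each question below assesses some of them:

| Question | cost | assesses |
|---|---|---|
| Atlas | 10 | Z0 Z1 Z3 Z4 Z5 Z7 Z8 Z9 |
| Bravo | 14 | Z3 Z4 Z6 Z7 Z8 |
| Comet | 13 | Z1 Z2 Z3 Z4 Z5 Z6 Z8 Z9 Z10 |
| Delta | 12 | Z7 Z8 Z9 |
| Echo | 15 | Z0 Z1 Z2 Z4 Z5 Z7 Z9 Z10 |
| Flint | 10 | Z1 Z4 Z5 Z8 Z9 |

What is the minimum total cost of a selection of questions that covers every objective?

Atlas, Comet together cover every objective (Atlas ∪ Comet = {Z0, Z1, Z2, Z3, Z4, Z5, Z6, Z7, Z8, Z9, Z10}); total cost 10 + 13 = 23.
No covering selection has total cost below 23.

23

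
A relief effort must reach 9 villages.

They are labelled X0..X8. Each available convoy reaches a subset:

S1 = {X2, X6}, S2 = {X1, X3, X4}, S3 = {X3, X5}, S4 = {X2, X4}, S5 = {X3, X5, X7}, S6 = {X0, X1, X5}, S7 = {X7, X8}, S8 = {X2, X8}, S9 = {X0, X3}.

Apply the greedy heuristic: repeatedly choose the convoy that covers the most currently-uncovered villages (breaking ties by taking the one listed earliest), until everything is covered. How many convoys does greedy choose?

5

Greedy: pick S2 (covers 3 new) → pick S1 (covers 2 new) → pick S5 (covers 2 new) → pick S6 (covers 1 new) → pick S7 (covers 1 new). Total picks: 5.
(The true minimum cover uses only 4 convoys, so greedy is not optimal here.)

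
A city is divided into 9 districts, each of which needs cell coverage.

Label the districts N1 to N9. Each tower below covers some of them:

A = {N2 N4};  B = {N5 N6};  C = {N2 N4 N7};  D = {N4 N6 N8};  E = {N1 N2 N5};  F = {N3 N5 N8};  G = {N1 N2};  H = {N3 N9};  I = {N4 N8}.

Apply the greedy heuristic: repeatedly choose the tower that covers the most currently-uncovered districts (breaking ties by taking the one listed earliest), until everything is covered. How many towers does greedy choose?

5

Greedy: pick C (covers 3 new) → pick F (covers 3 new) → pick B (covers 1 new) → pick E (covers 1 new) → pick H (covers 1 new). Total picks: 5.
(The true minimum cover uses only 4 towers, so greedy is not optimal here.)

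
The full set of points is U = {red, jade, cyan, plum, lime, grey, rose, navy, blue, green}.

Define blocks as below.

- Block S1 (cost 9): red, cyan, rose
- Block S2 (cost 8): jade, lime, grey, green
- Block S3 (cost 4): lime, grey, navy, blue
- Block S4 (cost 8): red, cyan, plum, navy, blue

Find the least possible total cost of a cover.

25

S1, S2, S4 together cover every point (S1 ∪ S2 ∪ S4 = {red, jade, cyan, plum, lime, grey, rose, navy, blue, green}); total cost 9 + 8 + 8 = 25.
The greedy pick S3, S4, S2, S1 costs 29; no covering selection beats 25.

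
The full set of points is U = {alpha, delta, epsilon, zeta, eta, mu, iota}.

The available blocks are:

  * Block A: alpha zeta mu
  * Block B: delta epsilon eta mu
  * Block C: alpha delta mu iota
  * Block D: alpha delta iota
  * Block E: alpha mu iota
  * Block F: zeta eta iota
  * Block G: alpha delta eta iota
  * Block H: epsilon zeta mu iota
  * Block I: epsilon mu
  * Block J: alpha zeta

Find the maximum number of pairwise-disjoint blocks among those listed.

G, I are pairwise disjoint (G={alpha,delta,eta,iota}; I={epsilon,mu}).
Every remaining block overlaps one of these, and no 3 of the listed blocks are pairwise disjoint, so 2 is the maximum.

2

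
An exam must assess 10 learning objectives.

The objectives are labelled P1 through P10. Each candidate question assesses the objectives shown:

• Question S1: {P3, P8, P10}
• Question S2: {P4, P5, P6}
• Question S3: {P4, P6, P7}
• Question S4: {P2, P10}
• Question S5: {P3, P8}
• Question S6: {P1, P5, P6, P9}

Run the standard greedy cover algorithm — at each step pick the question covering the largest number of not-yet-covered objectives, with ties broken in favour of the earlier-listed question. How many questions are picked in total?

Greedy: pick S6 (covers 4 new) → pick S1 (covers 3 new) → pick S3 (covers 2 new) → pick S4 (covers 1 new). Total picks: 4.

4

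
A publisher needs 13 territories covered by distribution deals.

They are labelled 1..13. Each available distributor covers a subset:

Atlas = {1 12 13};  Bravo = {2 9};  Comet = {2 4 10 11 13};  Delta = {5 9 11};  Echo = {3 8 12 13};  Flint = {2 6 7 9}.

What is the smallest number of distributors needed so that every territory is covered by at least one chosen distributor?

Take {Atlas, Comet, Delta, Echo, Flint}. Their union is {1, 2, 3, 4, 5, 6, 7, 8, 9, 10, 11, 12, 13}, which is all 13 territories.
No 4 of the 6 distributors cover everything (all 15 combinations miss at least one territory), so 5 is optimal.

5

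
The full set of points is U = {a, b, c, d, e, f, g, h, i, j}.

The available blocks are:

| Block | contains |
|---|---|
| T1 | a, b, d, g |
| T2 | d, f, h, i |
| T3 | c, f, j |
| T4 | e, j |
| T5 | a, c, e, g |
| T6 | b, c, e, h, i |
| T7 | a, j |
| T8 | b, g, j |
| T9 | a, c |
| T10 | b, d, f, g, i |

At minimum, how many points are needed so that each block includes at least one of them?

T = {a, i, j} meets every block (each contains at least one member of T), and |T| = 3.
The blocks T2, T4, T9 are pairwise disjoint, so any hitting set needs a separate point for each — at least 3. Hence 3 is optimal.

3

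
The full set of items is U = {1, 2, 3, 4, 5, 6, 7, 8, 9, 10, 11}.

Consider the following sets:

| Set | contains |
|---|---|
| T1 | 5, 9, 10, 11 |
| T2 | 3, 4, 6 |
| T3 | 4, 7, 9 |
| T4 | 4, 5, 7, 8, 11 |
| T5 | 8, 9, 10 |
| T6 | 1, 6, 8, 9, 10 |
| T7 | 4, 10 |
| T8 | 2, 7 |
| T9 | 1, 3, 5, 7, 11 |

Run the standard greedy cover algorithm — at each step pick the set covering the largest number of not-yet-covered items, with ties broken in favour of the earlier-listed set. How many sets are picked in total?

Greedy: pick T4 (covers 5 new) → pick T6 (covers 4 new) → pick T2 (covers 1 new) → pick T8 (covers 1 new). Total picks: 4.

4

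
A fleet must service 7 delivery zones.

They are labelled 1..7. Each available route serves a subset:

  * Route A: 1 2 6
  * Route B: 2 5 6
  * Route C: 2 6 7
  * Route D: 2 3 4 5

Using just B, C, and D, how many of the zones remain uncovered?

Union of B, C, D = {2, 3, 4, 5, 6, 7}.
Not covered: 1 — 1 zone.

1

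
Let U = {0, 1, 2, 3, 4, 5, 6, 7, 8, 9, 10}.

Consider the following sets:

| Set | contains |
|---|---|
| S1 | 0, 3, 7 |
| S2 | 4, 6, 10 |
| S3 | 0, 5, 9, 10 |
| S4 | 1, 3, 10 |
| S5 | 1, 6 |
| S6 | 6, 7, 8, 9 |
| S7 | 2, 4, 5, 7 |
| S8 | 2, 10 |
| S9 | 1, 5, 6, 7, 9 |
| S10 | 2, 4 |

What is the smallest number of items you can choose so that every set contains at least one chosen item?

H = {0, 4, 6, 10} meets every set (each contains at least one member of H), and |H| = 4.
No choice of 3 items meets every set, so 4 is the minimum.

4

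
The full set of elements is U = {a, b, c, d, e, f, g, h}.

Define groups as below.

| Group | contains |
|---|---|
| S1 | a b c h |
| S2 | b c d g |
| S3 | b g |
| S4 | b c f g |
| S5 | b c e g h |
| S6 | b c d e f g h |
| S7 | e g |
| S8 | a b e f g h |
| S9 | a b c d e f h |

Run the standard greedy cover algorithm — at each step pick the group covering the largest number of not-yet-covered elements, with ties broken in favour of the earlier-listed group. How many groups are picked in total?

2

Greedy: pick S6 (covers 7 new) → pick S1 (covers 1 new). Total picks: 2.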